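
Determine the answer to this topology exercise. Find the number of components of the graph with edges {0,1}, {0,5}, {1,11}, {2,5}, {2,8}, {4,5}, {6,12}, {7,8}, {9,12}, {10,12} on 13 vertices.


Run DFS/union-find over 13 vertices.
V = 13, E = 10.
Number of components = 3

3


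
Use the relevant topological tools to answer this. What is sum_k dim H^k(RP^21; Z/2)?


H^k(RP^21; Z/2) = Z/2 for each 0 <= k <= 21.
Total dimension = 21 + 1 = 22

22


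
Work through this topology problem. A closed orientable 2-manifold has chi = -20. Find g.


chi = 2 - 2g for closed orientable surfaces.
-20 = 2 - 2g
2g = 2 - (-20) = 22
g = 11

11


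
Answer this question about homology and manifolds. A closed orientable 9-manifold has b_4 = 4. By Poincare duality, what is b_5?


Poincare duality for closed orientable n-manifolds: b_k = b_{n-k}.
Here n = 9, so b_5 = b_4 = 4

4


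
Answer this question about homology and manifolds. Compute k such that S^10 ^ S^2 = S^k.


S^m ^ S^n = S^{m+n}.
k = 10 + 2 = 12

12


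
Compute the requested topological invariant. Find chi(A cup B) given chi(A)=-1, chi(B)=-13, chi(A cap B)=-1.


chi(A cup B) = chi(A) + chi(B) - chi(A cap B)
= -1 + (-13) - (-1)
= -13

-13


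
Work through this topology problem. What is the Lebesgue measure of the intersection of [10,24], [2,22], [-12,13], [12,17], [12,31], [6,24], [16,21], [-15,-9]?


Intersection = [max(a_i), min(b_i)] = [16, -9].
Since 16 > -9, the intersection is empty.
Length = 0

0


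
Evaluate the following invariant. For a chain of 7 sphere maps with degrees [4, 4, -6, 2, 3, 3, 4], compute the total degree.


Degree is multiplicative: deg(composition) = product of degrees.
= (4) * (4) * (-6) * (2) * (3) * (3) * (4) = -6912

-6912


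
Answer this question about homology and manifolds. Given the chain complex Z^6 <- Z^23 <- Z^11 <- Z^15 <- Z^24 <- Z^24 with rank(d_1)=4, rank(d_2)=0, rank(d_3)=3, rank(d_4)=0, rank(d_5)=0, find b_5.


rank H_k = rank(ker d_k) - rank(im d_{k+1}).
rank(ker d_5) = rank(C_5) - rank(d_5) = 24 - 0 = 24.
rank(im d_{5+1}) = 0.
rank H_5 = 24 - 0 = 24

24


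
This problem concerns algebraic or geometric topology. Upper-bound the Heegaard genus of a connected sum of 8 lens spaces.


Heegaard genus satisfies g(A#B) <= g(A) + g(B).
Each lens space has g = 1.
Upper bound: 8 * 1 = 8

8


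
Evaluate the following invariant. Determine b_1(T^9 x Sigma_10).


pi_1(A x B) = pi_1(A) x pi_1(B); rank of abelianization = b_1.
b_1(T^9) = 9, b_1(Sigma_10) = 2*10 = 20.
b_1(product) = 9 + 20 = 29

29


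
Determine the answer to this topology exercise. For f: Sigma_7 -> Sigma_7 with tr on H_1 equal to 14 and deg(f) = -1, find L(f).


L(f) = tr(f_0*) - tr(f_1*) + tr(f_2*).
= 1 - (14) + (-1)
= -14

-14


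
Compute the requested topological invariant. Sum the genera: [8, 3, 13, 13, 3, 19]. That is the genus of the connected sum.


Genus is additive under connected sum of orientable surfaces.
g = 8 + 3 + 13 + 13 + 3 + 19 = 59

59


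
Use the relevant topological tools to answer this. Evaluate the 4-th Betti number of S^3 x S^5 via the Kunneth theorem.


Each S^d has Poincare polynomial 1 + t^d.
The product S^3 x S^5 has Poincare polynomial prod(1+t^d_i).
Expanding: b_0=1, b_3=1, b_5=1, b_8=1.
b_4 = 0

0


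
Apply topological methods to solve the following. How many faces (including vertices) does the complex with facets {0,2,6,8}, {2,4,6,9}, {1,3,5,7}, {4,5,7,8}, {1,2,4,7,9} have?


Each maximal simplex on m vertices has 2^m - 1 nonempty faces.
Take the union (dedupe shared faces).
Total distinct faces = 72

72


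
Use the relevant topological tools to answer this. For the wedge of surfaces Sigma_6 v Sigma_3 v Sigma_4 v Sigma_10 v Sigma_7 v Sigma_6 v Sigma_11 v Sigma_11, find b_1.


For a wedge X v Y: reduced H_k(X v Y) = H_k(X) + H_k(Y).
Each Sigma_g contributes b_1 = 2g.
b_1 = 12 + 6 + 8 + 20 + 14 + 12 + 22 + 22 = 116

116


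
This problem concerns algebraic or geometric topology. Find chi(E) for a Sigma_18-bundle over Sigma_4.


For a fiber bundle F -> E -> B (with CW structure): chi(E) = chi(B) * chi(F).
chi(Sigma_4) = -6, chi(Sigma_18) = -34.
chi(E) = (-6) * (-34) = 204

204


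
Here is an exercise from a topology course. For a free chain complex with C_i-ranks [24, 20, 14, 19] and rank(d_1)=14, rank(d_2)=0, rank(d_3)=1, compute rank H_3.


rank H_k = rank(ker d_k) - rank(im d_{k+1}).
rank(ker d_3) = rank(C_3) - rank(d_3) = 19 - 1 = 18.
rank(im d_{3+1}) = 0.
rank H_3 = 18 - 0 = 18

18


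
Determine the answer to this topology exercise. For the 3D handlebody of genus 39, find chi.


A genus-g handlebody deformation retracts to a wedge of g circles.
chi(vee_g S^1) = 1 - g.
chi(H_39) = 1 - 39 = -38

-38


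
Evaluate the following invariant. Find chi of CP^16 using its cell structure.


CP^16 has one cell in each even dimension 0, 2, ..., 2*16 (16+1 cells total).
All cells are even-dimensional, so chi = number of cells.
chi = 16 + 1 = 17

17


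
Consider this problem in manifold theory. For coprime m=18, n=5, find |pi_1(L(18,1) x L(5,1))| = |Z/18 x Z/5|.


pi_1(X x Y) = pi_1(X) x pi_1(Y).
pi_1(L(18,1)) = Z/18, pi_1(L(5,1)) = Z/5.
|Z/18 x Z/5| = 18 * 5 = 90

90


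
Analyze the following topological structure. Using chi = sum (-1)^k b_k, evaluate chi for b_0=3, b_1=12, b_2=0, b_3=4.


chi = sum_k (-1)^k b_k.
= (3) + (-12) + (0) + (-4)
= -13

-13


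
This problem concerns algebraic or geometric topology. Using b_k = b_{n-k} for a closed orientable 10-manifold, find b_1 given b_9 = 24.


Poincare duality for closed orientable n-manifolds: b_k = b_{n-k}.
Here n = 10, so b_1 = b_9 = 24

24


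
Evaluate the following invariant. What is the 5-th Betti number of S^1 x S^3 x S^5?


Each S^d has Poincare polynomial 1 + t^d.
The product S^1 x S^3 x S^5 has Poincare polynomial prod(1+t^d_i).
Expanding: b_0=1, b_1=1, b_3=1, b_4=1, b_5=1, b_6=1, b_8=1, b_9=1.
b_5 = 1

1


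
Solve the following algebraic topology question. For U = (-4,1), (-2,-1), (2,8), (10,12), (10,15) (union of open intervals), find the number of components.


Sort and merge overlapping open intervals.
Merged: (-4,1), (2,8), (10,15).
Number of components = 3

3


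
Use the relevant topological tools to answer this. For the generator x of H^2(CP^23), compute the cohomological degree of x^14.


|x| = 2 in H^*(CP^n).
|x^14| = 14 * |x| = 14 * 2 = 28

28


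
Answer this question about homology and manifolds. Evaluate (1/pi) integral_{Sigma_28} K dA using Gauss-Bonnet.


Gauss-Bonnet: integral K dA = 2*pi*chi(M).
chi(Sigma_28) = 2 - 2*28 = -54.
(integral K dA)/pi = 2*chi = 2*(-54) = -108

-108


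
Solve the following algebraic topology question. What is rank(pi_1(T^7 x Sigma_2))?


pi_1(A x B) = pi_1(A) x pi_1(B); rank of abelianization = b_1.
b_1(T^7) = 7, b_1(Sigma_2) = 2*2 = 4.
b_1(product) = 7 + 4 = 11

11


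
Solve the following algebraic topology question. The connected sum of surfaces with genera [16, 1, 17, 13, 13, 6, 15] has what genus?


Genus is additive under connected sum of orientable surfaces.
g = 16 + 1 + 17 + 13 + 13 + 6 + 15 = 81

81


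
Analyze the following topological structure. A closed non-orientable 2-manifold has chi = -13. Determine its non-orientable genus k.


chi = 2 - k for closed non-orientable surfaces with k crosscaps.
-13 = 2 - k
k = 2 - (-13) = 15

15


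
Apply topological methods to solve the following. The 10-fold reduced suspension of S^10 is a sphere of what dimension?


Each suspension raises dimension by 1: Sigma S^n = S^{n+1}.
Sigma^10 S^10 = S^{10+10} = S^20

20


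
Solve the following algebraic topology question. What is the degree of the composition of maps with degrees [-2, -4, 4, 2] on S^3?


Degree is multiplicative: deg(composition) = product of degrees.
= (-2) * (-4) * (4) * (2) = 64

64


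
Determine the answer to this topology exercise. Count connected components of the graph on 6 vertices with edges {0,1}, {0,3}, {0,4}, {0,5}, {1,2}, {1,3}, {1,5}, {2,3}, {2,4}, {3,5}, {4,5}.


Run DFS/union-find over 6 vertices.
V = 6, E = 11.
Number of components = 1

1


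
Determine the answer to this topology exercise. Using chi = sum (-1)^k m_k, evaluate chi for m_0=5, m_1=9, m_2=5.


Morse theory: chi(M) = sum_k (-1)^k m_k where m_k = #(index-k critical points).
= (5) + (-9) + (5) = 1

1


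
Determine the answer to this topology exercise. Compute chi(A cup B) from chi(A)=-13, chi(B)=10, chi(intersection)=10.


chi(A cup B) = chi(A) + chi(B) - chi(A cap B)
= -13 + (10) - (10)
= -13

-13


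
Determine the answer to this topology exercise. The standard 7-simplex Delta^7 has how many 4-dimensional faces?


Delta^7 has 7+1 vertices. A 4-face is a choice of 4+1 vertices.
f_4 = C(7+1, 4+1) = C(8,5) = 56

56


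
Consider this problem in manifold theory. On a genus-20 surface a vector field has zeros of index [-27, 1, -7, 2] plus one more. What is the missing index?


Poincare-Hopf: sum of indices = chi(M).
chi(Sigma_20) = 2 - 2*20 = -38.
Sum of known indices = -31.
x = chi - (sum known) = -38 - (-31) = -7

-7


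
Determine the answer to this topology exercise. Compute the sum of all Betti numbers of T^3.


b_k(T^3) = C(3,k), so the sum over k is sum_k C(3,k) = 2^3.
Total = 2^3 = 8

8


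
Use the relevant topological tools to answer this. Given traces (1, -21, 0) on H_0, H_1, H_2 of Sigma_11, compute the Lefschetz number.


L(f) = tr(f_0*) - tr(f_1*) + tr(f_2*).
= 1 - (-21) + (0)
= 22

22


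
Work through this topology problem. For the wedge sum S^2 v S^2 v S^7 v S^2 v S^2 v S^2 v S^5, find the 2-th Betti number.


For a wedge of spheres, H_k (k>0) is free on one generator per sphere of dimension k.
Spheres of dimension 2: count = 5.
b_2 = 5

5


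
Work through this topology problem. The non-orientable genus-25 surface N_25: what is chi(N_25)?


For a non-orientable closed surface with k crosscaps: chi = 2 - k.
Here k = 25.
chi = 2 - 25 = -23

-23


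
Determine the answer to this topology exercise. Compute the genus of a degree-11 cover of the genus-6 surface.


For an n-sheeted cover: chi(E) = n * chi(B).
chi(Sigma_6) = 2 - 2*6 = -10.
chi(E) = 11 * (-10) = -110.
genus(E) = (2 - chi(E))/2 = (2 - (-110))/2 = 112/2 = 56

56


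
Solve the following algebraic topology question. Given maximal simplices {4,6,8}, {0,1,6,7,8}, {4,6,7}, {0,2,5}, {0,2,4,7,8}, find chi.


Enumerate all faces; f-vector: f_0=8, f_1=20, f_2=22, f_3=10, f_4=2.
chi = sum (-1)^k f_k = 2

2


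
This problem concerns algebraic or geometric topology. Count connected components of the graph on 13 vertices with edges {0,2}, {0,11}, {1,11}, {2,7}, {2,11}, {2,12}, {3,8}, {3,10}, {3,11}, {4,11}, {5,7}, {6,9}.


Run DFS/union-find over 13 vertices.
V = 13, E = 12.
Number of components = 2

2


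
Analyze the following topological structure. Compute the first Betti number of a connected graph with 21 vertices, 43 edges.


For a connected graph: rank(pi_1) = b_1 = E - V + 1 = 1 - chi.
chi = V - E = 21 - 43 = -22.
rank = 1 - (-22) = 43 - 21 + 1 = 23

23


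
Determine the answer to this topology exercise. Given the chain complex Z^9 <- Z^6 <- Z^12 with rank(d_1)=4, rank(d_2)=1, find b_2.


rank H_k = rank(ker d_k) - rank(im d_{k+1}).
rank(ker d_2) = rank(C_2) - rank(d_2) = 12 - 1 = 11.
rank(im d_{2+1}) = 0.
rank H_2 = 11 - 0 = 11

11


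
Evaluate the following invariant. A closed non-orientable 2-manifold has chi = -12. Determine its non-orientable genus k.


chi = 2 - k for closed non-orientable surfaces with k crosscaps.
-12 = 2 - k
k = 2 - (-12) = 14

14


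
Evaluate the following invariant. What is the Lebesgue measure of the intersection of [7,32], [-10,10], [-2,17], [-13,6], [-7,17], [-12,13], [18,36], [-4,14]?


Intersection = [max(a_i), min(b_i)] = [18, 6].
Since 18 > 6, the intersection is empty.
Length = 0

0


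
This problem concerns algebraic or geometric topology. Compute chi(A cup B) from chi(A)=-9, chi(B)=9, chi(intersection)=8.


chi(A cup B) = chi(A) + chi(B) - chi(A cap B)
= -9 + (9) - (8)
= -8

-8


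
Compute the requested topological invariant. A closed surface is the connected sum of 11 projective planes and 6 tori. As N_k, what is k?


Since a >= 1, the sum is non-orientable; each T^2 can be replaced by RP^2 # RP^2 (since T^2#RP^2 = 3RP^2).
Total crosscaps k = 11 + 2*6 = 23.
Check via chi: chi = 11*1 + 6*0 - (11+6-1)*2 = -21 = 2 - k = -21. Consistent.

23


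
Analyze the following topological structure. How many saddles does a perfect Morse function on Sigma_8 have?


A perfect Morse function has m_k = b_k.
For Sigma_8: b_0=1, b_1=2g=16, b_2=1.
Saddles m_1 = 2g = 16

16


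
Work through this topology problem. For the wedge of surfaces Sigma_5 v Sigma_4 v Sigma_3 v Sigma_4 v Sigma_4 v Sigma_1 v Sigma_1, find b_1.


For a wedge X v Y: reduced H_k(X v Y) = H_k(X) + H_k(Y).
Each Sigma_g contributes b_1 = 2g.
b_1 = 10 + 8 + 6 + 8 + 8 + 2 + 2 = 44

44


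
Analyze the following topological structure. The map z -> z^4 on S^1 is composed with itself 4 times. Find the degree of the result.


deg(f) = 4. Degree is multiplicative: deg(f^4) = (deg f)^4.
deg(f^4) = (4)^4 = 256

256


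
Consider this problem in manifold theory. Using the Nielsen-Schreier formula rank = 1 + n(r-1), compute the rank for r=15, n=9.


Nielsen-Schreier: an index-n subgroup of F_r is free of rank 1 + n(r-1).
Equivalently: chi(cover) = n*chi(base); chi(vee_r S^1) = 1 - 15 = -14.
chi(E) = 9*(-14) = -126; rank = 1 - chi(E) = 1 - (-126) = 127.
rank = 1 + 9*(15-1) = 1 + 126 = 127

127


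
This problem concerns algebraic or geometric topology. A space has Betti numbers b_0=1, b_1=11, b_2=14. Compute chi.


chi = sum_k (-1)^k b_k.
= (1) + (-11) + (14)
= 4

4


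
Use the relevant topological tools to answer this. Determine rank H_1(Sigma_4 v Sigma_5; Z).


For a wedge: H_1(A v B) = H_1(A) + H_1(B).
b_1(Sigma_4) = 8, b_1(Sigma_5) = 10.
b_1 = 8 + 10 = 18

18


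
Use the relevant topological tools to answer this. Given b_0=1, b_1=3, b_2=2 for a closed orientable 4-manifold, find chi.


By Poincare duality b_k = b_{4-k}, so full Betti numbers: b_0=1, b_1=3, b_2=2, b_3=3, b_4=1.
chi = sum (-1)^k b_k = -2

-2


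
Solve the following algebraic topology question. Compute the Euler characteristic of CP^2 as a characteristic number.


For any closed oriented manifold, <e(TM),[M]> = chi(M).
chi(CP^2) = 2+1 = 3

3


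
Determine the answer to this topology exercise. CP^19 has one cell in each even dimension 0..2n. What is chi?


CP^19 has one cell in each even dimension 0, 2, ..., 2*19 (19+1 cells total).
All cells are even-dimensional, so chi = number of cells.
chi = 19 + 1 = 20

20


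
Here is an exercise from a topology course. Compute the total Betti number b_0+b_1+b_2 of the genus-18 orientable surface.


For Sigma_18: b_0 = 1, b_1 = 2g = 36, b_2 = 1.
Total = 1 + 36 + 1 = 38

38


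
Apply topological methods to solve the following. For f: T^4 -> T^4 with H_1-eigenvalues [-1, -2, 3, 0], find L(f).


For a torus self-map: L(f) = det(I - A) where A acts on H_1.
L(f) = (1--1) * (1--2) * (1-3) * (1-0) = 2 * 3 * -2 * 1 = -12

-12


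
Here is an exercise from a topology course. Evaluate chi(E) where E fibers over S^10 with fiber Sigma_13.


chi(S^10) = 2 (n even), chi(Sigma_13) = 2 - 2*13 = -24.
chi(E) = 2 * (-24) = -48

-48


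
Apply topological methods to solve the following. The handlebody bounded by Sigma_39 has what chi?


A genus-g handlebody deformation retracts to a wedge of g circles.
chi(vee_g S^1) = 1 - g.
chi(H_39) = 1 - 39 = -38

-38


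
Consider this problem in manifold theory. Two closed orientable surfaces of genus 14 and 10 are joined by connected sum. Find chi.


chi(Sigma_14) = 2 - 2*14 = -26
chi(Sigma_10) = 2 - 2*10 = -18
For surfaces: chi(A#B) = chi(A) + chi(B) - 2.
chi = -26 + -18 - 2 = -46

-46


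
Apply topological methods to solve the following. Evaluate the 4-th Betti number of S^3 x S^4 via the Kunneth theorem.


Each S^d has Poincare polynomial 1 + t^d.
The product S^3 x S^4 has Poincare polynomial prod(1+t^d_i).
Expanding: b_0=1, b_3=1, b_4=1, b_7=1.
b_4 = 1

1


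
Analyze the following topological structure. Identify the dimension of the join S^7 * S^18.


Join of spheres: S^m * S^n = S^{m+n+1}.
dim = 7 + 18 + 1 = 26

26


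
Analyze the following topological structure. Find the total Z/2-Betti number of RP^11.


H^k(RP^11; Z/2) = Z/2 for each 0 <= k <= 11.
Total dimension = 11 + 1 = 12

12


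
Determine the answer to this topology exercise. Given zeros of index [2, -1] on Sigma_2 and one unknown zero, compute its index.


Poincare-Hopf: sum of indices = chi(M).
chi(Sigma_2) = 2 - 2*2 = -2.
Sum of known indices = 1.
x = chi - (sum known) = -2 - (1) = -3

-3


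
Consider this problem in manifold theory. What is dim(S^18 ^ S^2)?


S^m ^ S^n = S^{m+n}.
k = 18 + 2 = 20

20


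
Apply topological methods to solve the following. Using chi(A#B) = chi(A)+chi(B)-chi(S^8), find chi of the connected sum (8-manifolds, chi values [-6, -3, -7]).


For n-manifolds: chi(A#B) = chi(A) + chi(B) - chi(S^8).
chi(S^8) = 1 + (-1)^8 = 2.
chi(#) = (sum chi_i) - (3-1)*chi(S^8) = -16 - 2*2 = -20

-20


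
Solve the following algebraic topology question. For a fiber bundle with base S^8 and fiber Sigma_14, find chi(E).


chi(S^8) = 2 (n even), chi(Sigma_14) = 2 - 2*14 = -26.
chi(E) = 2 * (-26) = -52

-52


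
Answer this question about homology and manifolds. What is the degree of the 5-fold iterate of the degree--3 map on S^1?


deg(f) = -3. Degree is multiplicative: deg(f^5) = (deg f)^5.
deg(f^5) = (-3)^5 = -243

-243


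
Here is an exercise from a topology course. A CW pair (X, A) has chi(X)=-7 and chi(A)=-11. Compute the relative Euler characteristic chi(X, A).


Relative Euler characteristic: chi(X, A) = chi(X) - chi(A).
= -7 - (-11) = 4

4


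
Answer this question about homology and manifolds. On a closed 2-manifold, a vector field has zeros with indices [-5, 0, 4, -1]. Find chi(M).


Poincare-Hopf: chi(M) = sum of indices of zeros.
chi = (-5) + (0) + (4) + (-1) = -2

-2


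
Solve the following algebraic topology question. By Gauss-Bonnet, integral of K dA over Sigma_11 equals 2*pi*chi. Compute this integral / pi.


Gauss-Bonnet: integral K dA = 2*pi*chi(M).
chi(Sigma_11) = 2 - 2*11 = -20.
(integral K dA)/pi = 2*chi = 2*(-20) = -40

-40


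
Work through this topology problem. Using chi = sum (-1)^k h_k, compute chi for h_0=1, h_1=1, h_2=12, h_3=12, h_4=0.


Handles of index k contribute (-1)^k to chi (same as CW cells).
chi = (1) + (-1) + (12) + (-12) + (0) = 0

0


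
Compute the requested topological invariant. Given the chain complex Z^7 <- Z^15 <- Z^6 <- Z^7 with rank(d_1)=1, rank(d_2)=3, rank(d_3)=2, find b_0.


rank H_k = rank(ker d_k) - rank(im d_{k+1}).
rank(ker d_0) = rank(C_0) - rank(d_0) = 7 - 0 = 7.
rank(im d_{0+1}) = 1.
rank H_0 = 7 - 1 = 6

6


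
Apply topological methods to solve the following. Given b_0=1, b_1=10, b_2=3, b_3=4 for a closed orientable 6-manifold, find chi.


By Poincare duality b_k = b_{6-k}, so full Betti numbers: b_0=1, b_1=10, b_2=3, b_3=4, b_4=3, b_5=10, b_6=1.
chi = sum (-1)^k b_k = -16

-16


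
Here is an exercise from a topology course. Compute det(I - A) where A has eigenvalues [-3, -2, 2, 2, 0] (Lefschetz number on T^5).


For a torus self-map: L(f) = det(I - A) where A acts on H_1.
L(f) = (1--3) * (1--2) * (1-2) * (1-2) * (1-0) = 4 * 3 * -1 * -1 * 1 = 12

12


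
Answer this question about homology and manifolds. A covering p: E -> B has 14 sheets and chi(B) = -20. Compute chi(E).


For a finite covering: chi(E) = (number of sheets) * chi(B).
chi(E) = 14 * (-20) = -280

-280


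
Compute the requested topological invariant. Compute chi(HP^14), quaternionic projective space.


HP^14 has one cell in each dimension 0, 4, ..., 4*14 (14+1 cells, all even-dim).
chi = 14 + 1 = 15

15


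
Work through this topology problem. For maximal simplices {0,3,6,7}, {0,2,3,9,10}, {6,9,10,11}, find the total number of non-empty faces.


Each maximal simplex on m vertices has 2^m - 1 nonempty faces.
Take the union (dedupe shared faces).
Total distinct faces = 54

54


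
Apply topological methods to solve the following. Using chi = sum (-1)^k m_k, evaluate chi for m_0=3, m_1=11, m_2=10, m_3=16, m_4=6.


Morse theory: chi(M) = sum_k (-1)^k m_k where m_k = #(index-k critical points).
= (3) + (-11) + (10) + (-16) + (6) = -8

-8


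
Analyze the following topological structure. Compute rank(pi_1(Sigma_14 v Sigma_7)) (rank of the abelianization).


For a wedge: H_1(A v B) = H_1(A) + H_1(B).
b_1(Sigma_14) = 28, b_1(Sigma_7) = 14.
b_1 = 28 + 14 = 42

42


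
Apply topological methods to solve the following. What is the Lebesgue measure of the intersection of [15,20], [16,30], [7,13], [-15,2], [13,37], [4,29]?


Intersection = [max(a_i), min(b_i)] = [16, 2].
Since 16 > 2, the intersection is empty.
Length = 0

0


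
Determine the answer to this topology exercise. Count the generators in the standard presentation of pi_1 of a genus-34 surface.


Standard presentation: pi_1(Sigma_g) = <a_1,b_1,...,a_g,b_g | [a_1,b_1]...[a_g,b_g] = 1>.
Number of generators = 2g = 2*34 = 68

68


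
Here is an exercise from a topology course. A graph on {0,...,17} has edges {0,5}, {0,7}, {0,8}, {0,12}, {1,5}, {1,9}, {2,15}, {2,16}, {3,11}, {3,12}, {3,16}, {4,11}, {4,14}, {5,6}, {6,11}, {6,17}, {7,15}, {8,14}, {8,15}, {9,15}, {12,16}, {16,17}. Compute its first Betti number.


b_1 = E - V + (number of components).
E = 22, V = 18, components = 3.
b_1 = 22 - 18 + 3 = 7

7


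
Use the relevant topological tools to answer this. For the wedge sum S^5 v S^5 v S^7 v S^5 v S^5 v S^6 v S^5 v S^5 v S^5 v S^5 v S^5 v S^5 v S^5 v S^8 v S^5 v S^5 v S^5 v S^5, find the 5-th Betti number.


For a wedge of spheres, H_k (k>0) is free on one generator per sphere of dimension k.
Spheres of dimension 5: count = 15.
b_5 = 15

15


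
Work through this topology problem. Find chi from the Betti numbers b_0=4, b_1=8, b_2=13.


chi = sum_k (-1)^k b_k.
= (4) + (-8) + (13)
= 9

9


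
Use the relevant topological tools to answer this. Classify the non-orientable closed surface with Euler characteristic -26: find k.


chi = 2 - k for closed non-orientable surfaces with k crosscaps.
-26 = 2 - k
k = 2 - (-26) = 28

28


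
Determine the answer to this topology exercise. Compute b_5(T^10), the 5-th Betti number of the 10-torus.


By the Kunneth formula, b_k(T^n) = C(n,k).
b_5(T^10) = C(10,5).
C(10,5) = 10!/(5!*5!) = 252

252


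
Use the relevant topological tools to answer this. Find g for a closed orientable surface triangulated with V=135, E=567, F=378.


chi = V - E + F = 135 - 567 + 378 = -54
For orientable closed surface: chi = 2 - 2g, so g = (2 - chi)/2.
g = (2 - (-54)) / 2 = 56 / 2 = 28

28


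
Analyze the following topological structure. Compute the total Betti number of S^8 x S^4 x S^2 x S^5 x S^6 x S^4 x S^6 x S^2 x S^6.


Total Betti number is multiplicative under products.
Each S^d (d>=1) has total Betti number 2.
There are 9 sphere factors.
Total = 2^9 = 512

512


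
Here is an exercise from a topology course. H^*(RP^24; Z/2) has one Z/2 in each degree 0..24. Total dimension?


H^k(RP^24; Z/2) = Z/2 for each 0 <= k <= 24.
Total dimension = 24 + 1 = 25

25


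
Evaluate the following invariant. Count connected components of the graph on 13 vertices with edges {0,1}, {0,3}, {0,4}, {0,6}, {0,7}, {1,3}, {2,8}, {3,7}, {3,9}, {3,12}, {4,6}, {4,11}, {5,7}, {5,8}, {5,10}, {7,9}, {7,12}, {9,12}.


Run DFS/union-find over 13 vertices.
V = 13, E = 18.
Number of components = 1

1


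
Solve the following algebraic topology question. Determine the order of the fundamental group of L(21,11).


pi_1(L(p,q)) = Z/pZ for any q coprime to p.
|pi_1(L(21,11))| = 21

21


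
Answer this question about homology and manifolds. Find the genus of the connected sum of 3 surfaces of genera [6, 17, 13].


Genus is additive under connected sum of orientable surfaces.
g = 6 + 17 + 13 = 36

36


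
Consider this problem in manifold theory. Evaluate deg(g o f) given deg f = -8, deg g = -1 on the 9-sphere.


Degree is multiplicative under composition: deg(g o f) = deg(g) * deg(f).
= -1 * -8 = 8

8


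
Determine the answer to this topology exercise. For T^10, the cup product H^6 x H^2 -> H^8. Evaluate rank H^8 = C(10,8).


Cup product: H^p x H^q -> H^{p+q}; here p+q = 6+2 = 8.
rank H^k(T^n) = C(n,k).
C(10,8) = 45

45


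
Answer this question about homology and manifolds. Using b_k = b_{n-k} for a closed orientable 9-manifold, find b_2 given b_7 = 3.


Poincare duality for closed orientable n-manifolds: b_k = b_{n-k}.
Here n = 9, so b_2 = b_7 = 3

3


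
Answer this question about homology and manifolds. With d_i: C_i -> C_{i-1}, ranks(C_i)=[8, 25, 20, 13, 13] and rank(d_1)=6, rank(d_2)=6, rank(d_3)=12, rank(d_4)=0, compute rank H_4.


rank H_k = rank(ker d_k) - rank(im d_{k+1}).
rank(ker d_4) = rank(C_4) - rank(d_4) = 13 - 0 = 13.
rank(im d_{4+1}) = 0.
rank H_4 = 13 - 0 = 13

13


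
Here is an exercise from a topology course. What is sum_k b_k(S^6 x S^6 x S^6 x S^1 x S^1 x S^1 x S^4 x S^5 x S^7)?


Total Betti number is multiplicative under products.
Each S^d (d>=1) has total Betti number 2.
There are 9 sphere factors.
Total = 2^9 = 512

512


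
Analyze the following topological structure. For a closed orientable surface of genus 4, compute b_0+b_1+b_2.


For Sigma_4: b_0 = 1, b_1 = 2g = 8, b_2 = 1.
Total = 1 + 8 + 1 = 10

10


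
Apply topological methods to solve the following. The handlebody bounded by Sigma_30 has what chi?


A genus-g handlebody deformation retracts to a wedge of g circles.
chi(vee_g S^1) = 1 - g.
chi(H_30) = 1 - 30 = -29

-29


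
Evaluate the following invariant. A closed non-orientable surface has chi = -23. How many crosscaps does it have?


chi = 2 - k for closed non-orientable surfaces with k crosscaps.
-23 = 2 - k
k = 2 - (-23) = 25

25


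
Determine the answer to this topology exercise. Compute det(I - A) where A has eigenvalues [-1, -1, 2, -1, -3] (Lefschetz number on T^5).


For a torus self-map: L(f) = det(I - A) where A acts on H_1.
L(f) = (1--1) * (1--1) * (1-2) * (1--1) * (1--3) = 2 * 2 * -1 * 2 * 4 = -32

-32


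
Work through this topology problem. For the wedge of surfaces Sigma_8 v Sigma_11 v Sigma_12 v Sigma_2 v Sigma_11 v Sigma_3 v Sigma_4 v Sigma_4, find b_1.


For a wedge X v Y: reduced H_k(X v Y) = H_k(X) + H_k(Y).
Each Sigma_g contributes b_1 = 2g.
b_1 = 16 + 22 + 24 + 4 + 22 + 6 + 8 + 8 = 110

110


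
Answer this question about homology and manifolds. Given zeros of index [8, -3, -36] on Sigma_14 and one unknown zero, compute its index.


Poincare-Hopf: sum of indices = chi(M).
chi(Sigma_14) = 2 - 2*14 = -26.
Sum of known indices = -31.
x = chi - (sum known) = -26 - (-31) = 5

5


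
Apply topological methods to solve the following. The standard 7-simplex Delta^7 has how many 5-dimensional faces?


Delta^7 has 7+1 vertices. A 5-face is a choice of 5+1 vertices.
f_5 = C(7+1, 5+1) = C(8,6) = 28

28


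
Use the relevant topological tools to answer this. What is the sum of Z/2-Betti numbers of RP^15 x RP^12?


dim H^*(RP^n; Z/2) = n+1 (one Z/2 in each degree 0..n).
Total Betti number is multiplicative.
Total = (15+1) * (12+1) = 16 * 13 = 208

208


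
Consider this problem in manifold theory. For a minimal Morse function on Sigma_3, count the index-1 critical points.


A perfect Morse function has m_k = b_k.
For Sigma_3: b_0=1, b_1=2g=6, b_2=1.
Saddles m_1 = 2g = 6

6


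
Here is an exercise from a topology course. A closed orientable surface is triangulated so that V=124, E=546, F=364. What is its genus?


chi = V - E + F = 124 - 546 + 364 = -58
For orientable closed surface: chi = 2 - 2g, so g = (2 - chi)/2.
g = (2 - (-58)) / 2 = 60 / 2 = 30

30


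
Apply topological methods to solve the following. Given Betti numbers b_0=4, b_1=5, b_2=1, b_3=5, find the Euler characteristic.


chi = sum_k (-1)^k b_k.
= (4) + (-5) + (1) + (-5)
= -5

-5


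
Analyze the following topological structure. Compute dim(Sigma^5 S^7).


Each suspension raises dimension by 1: Sigma S^n = S^{n+1}.
Sigma^5 S^7 = S^{7+5} = S^12

12


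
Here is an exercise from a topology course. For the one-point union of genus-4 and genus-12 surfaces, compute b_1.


For a wedge: H_1(A v B) = H_1(A) + H_1(B).
b_1(Sigma_4) = 8, b_1(Sigma_12) = 24.
b_1 = 8 + 24 = 32

32


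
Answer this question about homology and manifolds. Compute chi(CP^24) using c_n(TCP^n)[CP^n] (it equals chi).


For any closed oriented manifold, <e(TM),[M]> = chi(M).
chi(CP^24) = 24+1 = 25

25


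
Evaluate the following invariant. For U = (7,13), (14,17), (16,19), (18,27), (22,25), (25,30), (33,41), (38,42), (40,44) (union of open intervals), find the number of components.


Sort and merge overlapping open intervals.
Merged: (7,13), (14,30), (33,44).
Number of components = 3

3


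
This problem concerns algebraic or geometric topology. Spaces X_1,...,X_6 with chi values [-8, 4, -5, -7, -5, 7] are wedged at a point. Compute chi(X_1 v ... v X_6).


chi(A v B) = chi(A) + chi(B) - 1 (one point identified).
For 6 spaces: chi = (sum chi_i) - (6 - 1).
sum = -14; chi = -14 - 5 = -19

-19


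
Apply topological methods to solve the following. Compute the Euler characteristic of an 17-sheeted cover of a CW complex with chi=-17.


For a finite covering: chi(E) = (number of sheets) * chi(B).
chi(E) = 17 * (-17) = -289

-289


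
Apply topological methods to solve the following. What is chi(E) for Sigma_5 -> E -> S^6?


chi(S^6) = 2 (n even), chi(Sigma_5) = 2 - 2*5 = -8.
chi(E) = 2 * (-8) = -16

-16


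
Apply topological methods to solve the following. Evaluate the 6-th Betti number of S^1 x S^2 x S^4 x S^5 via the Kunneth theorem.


Each S^d has Poincare polynomial 1 + t^d.
The product S^1 x S^2 x S^4 x S^5 has Poincare polynomial prod(1+t^d_i).
Expanding: b_0=1, b_1=1, b_2=1, b_3=1, b_4=1, b_5=2, b_6=2, b_7=2, b_8=1, b_9=1, b_10=1, b_11=1, b_12=1.
b_6 = 2

2


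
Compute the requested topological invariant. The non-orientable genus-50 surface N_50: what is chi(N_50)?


For a non-orientable closed surface with k crosscaps: chi = 2 - k.
Here k = 50.
chi = 2 - 50 = -48

-48


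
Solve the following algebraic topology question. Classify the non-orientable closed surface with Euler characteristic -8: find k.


chi = 2 - k for closed non-orientable surfaces with k crosscaps.
-8 = 2 - k
k = 2 - (-8) = 10

10


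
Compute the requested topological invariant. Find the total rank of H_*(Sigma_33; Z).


For Sigma_33: b_0 = 1, b_1 = 2g = 66, b_2 = 1.
Total = 1 + 66 + 1 = 68

68


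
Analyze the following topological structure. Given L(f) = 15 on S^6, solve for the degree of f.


L(f) = 1 + (-1)^6 deg(f) on S^6.
15 = 1 + (-1)^6 * deg(f)
(-1)^6 * deg(f) = 14
deg(f) = 14

14


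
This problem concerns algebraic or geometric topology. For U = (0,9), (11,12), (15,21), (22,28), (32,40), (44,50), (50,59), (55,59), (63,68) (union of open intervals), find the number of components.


Sort and merge overlapping open intervals.
Merged: (0,9), (11,12), (15,21), (22,28), (32,40), (44,50), (50,59), (63,68).
Number of components = 8

8


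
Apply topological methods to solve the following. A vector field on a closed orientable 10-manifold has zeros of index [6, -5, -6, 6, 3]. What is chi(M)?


Poincare-Hopf: chi(M) = sum of indices of zeros.
chi = (6) + (-5) + (-6) + (6) + (3) = 4

4


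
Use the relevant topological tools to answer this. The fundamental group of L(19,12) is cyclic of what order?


pi_1(L(p,q)) = Z/pZ for any q coprime to p.
|pi_1(L(19,12))| = 19

19


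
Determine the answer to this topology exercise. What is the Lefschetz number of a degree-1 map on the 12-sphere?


On S^12: L(f) = tr(f_0*) + (-1)^12 tr(f_12*) = 1 + (-1)^12 * deg(f).
L(f) = 1 + (-1)^12 * 1 = 1 + 1 = 2

2


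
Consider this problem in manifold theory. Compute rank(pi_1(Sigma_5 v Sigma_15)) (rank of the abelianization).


For a wedge: H_1(A v B) = H_1(A) + H_1(B).
b_1(Sigma_5) = 10, b_1(Sigma_15) = 30.
b_1 = 10 + 30 = 40

40


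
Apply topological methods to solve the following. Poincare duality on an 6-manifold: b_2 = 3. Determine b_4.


Poincare duality for closed orientable n-manifolds: b_k = b_{n-k}.
Here n = 6, so b_4 = b_2 = 3

3


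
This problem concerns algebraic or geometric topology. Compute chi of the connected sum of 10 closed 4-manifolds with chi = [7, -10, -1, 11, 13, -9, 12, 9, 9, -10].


For n-manifolds: chi(A#B) = chi(A) + chi(B) - chi(S^4).
chi(S^4) = 1 + (-1)^4 = 2.
chi(#) = (sum chi_i) - (10-1)*chi(S^4) = 31 - 9*2 = 13

13


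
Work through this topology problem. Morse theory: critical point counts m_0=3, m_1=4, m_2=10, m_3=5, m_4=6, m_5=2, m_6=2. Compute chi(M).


Morse theory: chi(M) = sum_k (-1)^k m_k where m_k = #(index-k critical points).
= (3) + (-4) + (10) + (-5) + (6) + (-2) + (2) = 10

10


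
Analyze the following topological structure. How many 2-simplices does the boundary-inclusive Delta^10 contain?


Delta^10 has 10+1 vertices. A 2-face is a choice of 2+1 vertices.
f_2 = C(10+1, 2+1) = C(11,3) = 165

165


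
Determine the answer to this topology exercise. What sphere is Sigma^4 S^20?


Each suspension raises dimension by 1: Sigma S^n = S^{n+1}.
Sigma^4 S^20 = S^{20+4} = S^24

24


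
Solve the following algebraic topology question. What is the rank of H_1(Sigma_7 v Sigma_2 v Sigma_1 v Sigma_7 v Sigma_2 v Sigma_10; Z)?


For a wedge X v Y: reduced H_k(X v Y) = H_k(X) + H_k(Y).
Each Sigma_g contributes b_1 = 2g.
b_1 = 14 + 4 + 2 + 14 + 4 + 20 = 58

58


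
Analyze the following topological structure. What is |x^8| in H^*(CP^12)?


|x| = 2 in H^*(CP^n).
|x^8| = 8 * |x| = 8 * 2 = 16

16


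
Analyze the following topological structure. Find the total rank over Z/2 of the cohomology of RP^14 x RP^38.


dim H^*(RP^n; Z/2) = n+1 (one Z/2 in each degree 0..n).
Total Betti number is multiplicative.
Total = (14+1) * (38+1) = 15 * 39 = 585

585


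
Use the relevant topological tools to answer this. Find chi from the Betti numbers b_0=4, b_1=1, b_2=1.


chi = sum_k (-1)^k b_k.
= (4) + (-1) + (1)
= 4

4


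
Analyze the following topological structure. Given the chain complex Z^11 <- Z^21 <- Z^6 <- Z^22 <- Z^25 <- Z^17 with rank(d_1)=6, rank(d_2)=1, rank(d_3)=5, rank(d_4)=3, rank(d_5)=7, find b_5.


rank H_k = rank(ker d_k) - rank(im d_{k+1}).
rank(ker d_5) = rank(C_5) - rank(d_5) = 17 - 7 = 10.
rank(im d_{5+1}) = 0.
rank H_5 = 10 - 0 = 10

10


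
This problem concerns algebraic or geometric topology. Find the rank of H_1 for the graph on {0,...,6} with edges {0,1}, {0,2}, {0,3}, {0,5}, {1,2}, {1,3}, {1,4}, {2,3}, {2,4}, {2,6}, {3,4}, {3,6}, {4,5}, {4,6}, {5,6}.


b_1 = E - V + (number of components).
E = 15, V = 7, components = 1.
b_1 = 15 - 7 + 1 = 9

9


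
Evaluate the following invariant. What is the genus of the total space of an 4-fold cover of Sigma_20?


For an n-sheeted cover: chi(E) = n * chi(B).
chi(Sigma_20) = 2 - 2*20 = -38.
chi(E) = 4 * (-38) = -152.
genus(E) = (2 - chi(E))/2 = (2 - (-152))/2 = 154/2 = 77

77


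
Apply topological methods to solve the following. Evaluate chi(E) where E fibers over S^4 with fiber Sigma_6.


chi(S^4) = 2 (n even), chi(Sigma_6) = 2 - 2*6 = -10.
chi(E) = 2 * (-10) = -20

-20


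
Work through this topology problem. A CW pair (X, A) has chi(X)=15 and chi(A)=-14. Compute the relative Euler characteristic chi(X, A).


Relative Euler characteristic: chi(X, A) = chi(X) - chi(A).
= 15 - (-14) = 29

29


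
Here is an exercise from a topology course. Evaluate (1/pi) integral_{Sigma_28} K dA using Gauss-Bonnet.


Gauss-Bonnet: integral K dA = 2*pi*chi(M).
chi(Sigma_28) = 2 - 2*28 = -54.
(integral K dA)/pi = 2*chi = 2*(-54) = -108

-108


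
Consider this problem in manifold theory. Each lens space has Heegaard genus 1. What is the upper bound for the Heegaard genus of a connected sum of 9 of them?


Heegaard genus satisfies g(A#B) <= g(A) + g(B).
Each lens space has g = 1.
Upper bound: 9 * 1 = 9

9


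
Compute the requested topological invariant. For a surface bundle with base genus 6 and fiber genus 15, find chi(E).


For a fiber bundle F -> E -> B (with CW structure): chi(E) = chi(B) * chi(F).
chi(Sigma_6) = -10, chi(Sigma_15) = -28.
chi(E) = (-10) * (-28) = 280

280


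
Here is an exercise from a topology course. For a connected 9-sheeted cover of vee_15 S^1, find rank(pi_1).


Nielsen-Schreier: an index-n subgroup of F_r is free of rank 1 + n(r-1).
Equivalently: chi(cover) = n*chi(base); chi(vee_r S^1) = 1 - 15 = -14.
chi(E) = 9*(-14) = -126; rank = 1 - chi(E) = 1 - (-126) = 127.
rank = 1 + 9*(15-1) = 1 + 126 = 127

127


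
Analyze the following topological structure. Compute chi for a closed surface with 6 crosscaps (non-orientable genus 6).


For a non-orientable closed surface with k crosscaps: chi = 2 - k.
Here k = 6.
chi = 2 - 6 = -4

-4


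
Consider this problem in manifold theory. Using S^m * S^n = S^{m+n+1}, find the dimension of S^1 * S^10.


Join of spheres: S^m * S^n = S^{m+n+1}.
dim = 1 + 10 + 1 = 12

12


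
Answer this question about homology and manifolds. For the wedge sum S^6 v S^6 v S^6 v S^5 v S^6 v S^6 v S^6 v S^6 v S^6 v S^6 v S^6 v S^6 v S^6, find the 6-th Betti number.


For a wedge of spheres, H_k (k>0) is free on one generator per sphere of dimension k.
Spheres of dimension 6: count = 12.
b_6 = 12

12


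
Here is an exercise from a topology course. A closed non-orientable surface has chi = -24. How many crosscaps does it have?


chi = 2 - k for closed non-orientable surfaces with k crosscaps.
-24 = 2 - k
k = 2 - (-24) = 26

26


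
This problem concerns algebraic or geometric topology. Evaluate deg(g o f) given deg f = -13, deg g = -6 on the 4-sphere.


Degree is multiplicative under composition: deg(g o f) = deg(g) * deg(f).
= -6 * -13 = 78

78


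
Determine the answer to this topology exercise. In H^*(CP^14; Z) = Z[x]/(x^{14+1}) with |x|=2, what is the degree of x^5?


|x| = 2 in H^*(CP^n).
|x^5| = 5 * |x| = 5 * 2 = 10

10


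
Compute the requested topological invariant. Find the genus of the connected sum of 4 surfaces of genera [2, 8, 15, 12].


Genus is additive under connected sum of orientable surfaces.
g = 2 + 8 + 15 + 12 = 37

37


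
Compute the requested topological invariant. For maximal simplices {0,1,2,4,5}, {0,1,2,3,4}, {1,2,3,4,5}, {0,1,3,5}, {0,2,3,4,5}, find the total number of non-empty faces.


Each maximal simplex on m vertices has 2^m - 1 nonempty faces.
Take the union (dedupe shared faces).
Total distinct faces = 60

60


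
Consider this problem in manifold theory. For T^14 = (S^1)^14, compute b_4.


By the Kunneth formula, b_k(T^n) = C(n,k).
b_4(T^14) = C(14,4).
C(14,4) = 14!/(4!*10!) = 1001

1001


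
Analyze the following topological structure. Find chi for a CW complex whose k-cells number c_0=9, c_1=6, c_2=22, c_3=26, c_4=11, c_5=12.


chi = sum_k (-1)^k c_k.
= (-1)^0*9 + (-1)^1*6 + (-1)^2*22 + (-1)^3*26 + (-1)^4*11 + (-1)^5*12
= (9) + (-6) + (22) + (-26) + (11) + (-12)
= -2

-2


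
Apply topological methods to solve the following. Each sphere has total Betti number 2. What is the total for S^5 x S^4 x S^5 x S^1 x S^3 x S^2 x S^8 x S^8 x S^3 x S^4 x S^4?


Total Betti number is multiplicative under products.
Each S^d (d>=1) has total Betti number 2.
There are 11 sphere factors.
Total = 2^11 = 2048

2048
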